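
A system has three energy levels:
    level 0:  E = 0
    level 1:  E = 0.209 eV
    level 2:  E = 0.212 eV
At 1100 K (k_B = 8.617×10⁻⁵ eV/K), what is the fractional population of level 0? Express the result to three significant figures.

0.822

k_BT = 8.617×10⁻⁵ × 1100 K = 0.094787 eV.
Eᵢ/kT = 0, 2.2049, 2.2366.
Z = Σ e^(−Eᵢ/kT) = e^(−0) + e^(−2.2049) + e^(−2.2366) = 1.0000 + 0.11026 + 0.10682 = 1.2171.
P₀ = e^(−E₀/kT) / Z = 1.0000/1.2171 = 0.822.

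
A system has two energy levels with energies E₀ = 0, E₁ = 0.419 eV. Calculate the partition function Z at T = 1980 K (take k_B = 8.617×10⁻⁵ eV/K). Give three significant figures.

Z = 1.09

k_BT = 8.617×10⁻⁵ × 1980 K = 0.17062 eV.
Eᵢ/kT = 0, 2.4557.
Z = Σ e^(−Eᵢ/kT) = e^(−0) + e^(−2.4557) = 1.0000 + 0.085803 = 1.0858.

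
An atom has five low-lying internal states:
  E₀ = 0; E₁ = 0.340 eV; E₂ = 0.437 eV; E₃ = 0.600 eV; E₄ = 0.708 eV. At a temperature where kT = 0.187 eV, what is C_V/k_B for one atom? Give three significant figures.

Eᵢ/kT = 0, 1.8182, 2.3369, 3.2086, 3.7861.
Z = Σ e^(−Eᵢ/kT) = e^(−0) + e^(−1.8182) + e^(−2.3369) + e^(−3.2086) + e^(−3.7861) = 1.0000 + 0.16232 + 0.096627 + 0.040413 + 0.022684 = 1.3220.
⟨E⟩ = 0.10418 eV, ⟨E²⟩ = 0.047758 eV².
C_V/k_B = (⟨E²⟩ − ⟨E⟩²)/(kT)² = (0.047758 − 0.010853)/0.034969 = 1.06.

1.06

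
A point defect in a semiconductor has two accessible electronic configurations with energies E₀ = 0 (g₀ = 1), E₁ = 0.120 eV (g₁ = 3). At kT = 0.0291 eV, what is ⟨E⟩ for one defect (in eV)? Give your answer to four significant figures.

Eᵢ/kT = 0, 4.12371.
Z = Σ gᵢe^(−Eᵢ/kT) = 1·e^(−0) + 3·e^(−4.12371) = 1.00000 + 0.0485531 = 1.04855.
⟨E⟩ = Σ Eᵢ gᵢe^(−Eᵢ/kT) / Z = (0·1.00000 + 0.120·0.0485531) / 1.04855 = 0.005557 eV.

0.005557 eV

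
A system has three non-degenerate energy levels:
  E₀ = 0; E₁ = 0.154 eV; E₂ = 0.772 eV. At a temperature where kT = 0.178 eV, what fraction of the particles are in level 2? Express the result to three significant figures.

0.00912

Eᵢ/kT = 0, 0.86517, 4.3371.
Z = Σ e^(−Eᵢ/kT) = e^(−0) + e^(−0.86517) + e^(−4.3371) = 1.0000 + 0.42098 + 0.013074 = 1.4341.
P₂ = e^(−E₂/kT) / Z = 0.013074/1.4341 = 0.00912.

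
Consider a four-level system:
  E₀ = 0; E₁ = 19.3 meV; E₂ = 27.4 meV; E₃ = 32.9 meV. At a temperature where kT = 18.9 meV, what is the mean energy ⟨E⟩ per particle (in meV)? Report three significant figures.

Eᵢ/kT = 0, 1.0212, 1.4497, 1.7407.
Z = Σ e^(−Eᵢ/kT) = e^(−0) + e^(−1.0212) + e^(−1.4497) + e^(−1.7407) = 1.0000 + 0.36016 + 0.23464 + 0.17540 = 1.7702.
⟨E⟩ = Σ Eᵢ e^(−Eᵢ/kT) / Z = (0·1.0000 + 19.3·0.36016 + 27.4·0.23464 + 32.9·0.17540) / 1.7702 = 10.8 meV.

10.8 meV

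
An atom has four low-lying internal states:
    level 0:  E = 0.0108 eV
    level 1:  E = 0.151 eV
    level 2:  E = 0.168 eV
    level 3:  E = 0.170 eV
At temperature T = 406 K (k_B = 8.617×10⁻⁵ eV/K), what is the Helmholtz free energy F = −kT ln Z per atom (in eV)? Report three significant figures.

0.00943 eV

k_BT = 8.617×10⁻⁵ × 406 K = 0.034985 eV.
Eᵢ/kT = 0.30870, 4.3161, 4.8021, 4.8592.
Z = Σ e^(−Eᵢ/kT) = e^(−0.30870) + e^(−4.3161) + e^(−4.8021) + e^(−4.8592) = 0.73440 + 0.013352 + 0.0082125 + 0.0077567 = 0.76372.
F = −kT ln Z = −0.034985 × ln(0.76372) = −0.034985 × -0.26955 = 0.00943 eV.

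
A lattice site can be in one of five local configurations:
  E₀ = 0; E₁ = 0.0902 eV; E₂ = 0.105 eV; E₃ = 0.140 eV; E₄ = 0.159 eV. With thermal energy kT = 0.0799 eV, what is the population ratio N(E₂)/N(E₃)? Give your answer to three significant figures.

n₂/n₃ = exp[−(E₂−E₃)/kT] = exp(−(-0.035 eV)/(0.0799 eV)) = exp(0.43805) = 1.55.

1.55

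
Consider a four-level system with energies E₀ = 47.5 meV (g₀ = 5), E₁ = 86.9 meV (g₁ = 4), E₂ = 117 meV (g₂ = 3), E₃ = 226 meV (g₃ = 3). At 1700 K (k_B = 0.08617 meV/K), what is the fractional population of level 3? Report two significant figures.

0.082

k_BT = 0.08617 × 1700 K = 146.5 meV.
Eᵢ/kT = 0.3242, 0.5932, 0.7986, 1.543.
Z = Σ gᵢe^(−Eᵢ/kT) = 5·e^(−0.3242) + 4·e^(−0.5932) + 3·e^(−0.7986) + 3·e^(−1.543) = 3.616 + 2.210 + 1.350 + 0.6412 = 7.817.
P₃ = g₃ e^(−E₃/kT) / Z = 0.6412/7.817 = 0.082.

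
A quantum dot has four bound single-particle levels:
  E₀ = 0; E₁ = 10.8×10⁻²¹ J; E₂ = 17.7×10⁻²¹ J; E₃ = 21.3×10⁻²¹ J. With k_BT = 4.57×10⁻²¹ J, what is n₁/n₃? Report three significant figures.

n₁/n₃ = exp[−(E₁−E₃)/kT] = exp(−(-10.5 ×10⁻²¹ J)/(4.57 ×10⁻²¹ J)) = exp(2.2976) = 9.95.

9.95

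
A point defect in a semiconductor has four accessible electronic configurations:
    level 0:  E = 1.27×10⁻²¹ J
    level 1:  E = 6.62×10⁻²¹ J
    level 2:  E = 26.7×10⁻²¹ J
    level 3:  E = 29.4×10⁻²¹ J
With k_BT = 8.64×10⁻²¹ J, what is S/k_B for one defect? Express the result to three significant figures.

0.865

Eᵢ/kT = 0.14699, 0.76620, 3.0903, 3.4028.
Z = Σ e^(−Eᵢ/kT) = e^(−0.14699) + e^(−0.76620) + e^(−3.0903) + e^(−3.4028) = 0.86330 + 0.46478 + 0.045488 + 0.033280 = 1.4068.
⟨E⟩ = Σ EᵢPᵢ = 4.5253 ×10⁻²¹ J.
S/k_B = ln Z + ⟨E⟩/kT = ln(1.4068) + 4.5253/8.64 = 0.34132 + 0.52376 = 0.865.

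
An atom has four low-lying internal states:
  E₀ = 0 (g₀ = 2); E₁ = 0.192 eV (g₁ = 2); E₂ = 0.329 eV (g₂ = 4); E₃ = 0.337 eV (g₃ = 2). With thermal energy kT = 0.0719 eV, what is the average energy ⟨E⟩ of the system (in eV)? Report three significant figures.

0.0211 eV

Eᵢ/kT = 0, 2.6704, 4.5758, 4.6871.
Z = Σ gᵢe^(−Eᵢ/kT) = 2·e^(−0) + 2·e^(−2.6704) + 4·e^(−4.5758) + 2·e^(−4.6871) = 2.0000 + 0.13845 + 0.041192 + 0.018427 = 2.1981.
⟨E⟩ = Σ Eᵢ gᵢe^(−Eᵢ/kT) / Z = (0·2.0000 + 0.192·0.13845 + 0.329·0.041192 + 0.337·0.018427) / 2.1981 = 0.0211 eV.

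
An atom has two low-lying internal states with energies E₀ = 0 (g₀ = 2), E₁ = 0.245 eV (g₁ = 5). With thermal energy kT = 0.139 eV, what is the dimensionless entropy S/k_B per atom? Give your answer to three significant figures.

1.58

Eᵢ/kT = 0, 1.7626.
Z = Σ gᵢe^(−Eᵢ/kT) = 2·e^(−0) + 5·e^(−1.7626) = 2.0000 + 0.85799 = 2.8580.
⟨E⟩ = Σ EᵢPᵢ = 0.073551 eV.
S/k_B = ln Z + ⟨E⟩/kT = ln(2.8580) + 0.073551/0.139 = 1.0501 + 0.52914 = 1.58.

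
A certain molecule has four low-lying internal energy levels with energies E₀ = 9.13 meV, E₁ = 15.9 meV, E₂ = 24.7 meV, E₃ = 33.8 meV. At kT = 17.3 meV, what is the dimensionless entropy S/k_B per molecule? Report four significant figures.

1.262

Eᵢ/kT = 0.527746, 0.919075, 1.42775, 1.95376.
Z = Σ e^(−Eᵢ/kT) = e^(−0.527746) + e^(−0.919075) + e^(−1.42775) + e^(−1.95376) = 0.589933 + 0.398888 + 0.239848 + 0.141740 = 1.37041.
⟨E⟩ = Σ EᵢPᵢ = 16.3772 meV.
S/k_B = ln Z + ⟨E⟩/kT = ln(1.37041) + 16.3772/17.3 = 0.315110 + 0.946659 = 1.262.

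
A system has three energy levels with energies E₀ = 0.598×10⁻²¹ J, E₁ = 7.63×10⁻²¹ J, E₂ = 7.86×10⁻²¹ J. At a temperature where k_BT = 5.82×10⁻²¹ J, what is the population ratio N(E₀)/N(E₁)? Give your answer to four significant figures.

3.348

n₀/n₁ = exp[−(E₀−E₁)/kT] = exp(−(-7.032 ×10⁻²¹ J)/(5.82 ×10⁻²¹ J)) = exp(1.20825) = 3.348.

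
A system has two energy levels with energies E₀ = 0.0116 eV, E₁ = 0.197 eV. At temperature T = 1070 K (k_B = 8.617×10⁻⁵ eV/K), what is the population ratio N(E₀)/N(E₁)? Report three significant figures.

7.47

k_BT = 8.617×10⁻⁵ × 1070 K = 0.092202 eV.
n₀/n₁ = exp[−(E₀−E₁)/kT] = exp(−(-0.1854 eV)/(0.092202 eV)) = exp(2.0108) = 7.47.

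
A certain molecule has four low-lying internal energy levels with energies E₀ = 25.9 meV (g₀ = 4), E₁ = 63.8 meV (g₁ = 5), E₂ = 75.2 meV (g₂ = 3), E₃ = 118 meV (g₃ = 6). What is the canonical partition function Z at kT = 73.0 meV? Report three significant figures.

Z = 7.15

Eᵢ/kT = 0.35479, 0.87397, 1.0301, 1.6164.
Z = Σ gᵢe^(−Eᵢ/kT) = 4·e^(−0.35479) + 5·e^(−0.87397) + 3·e^(−1.0301) + 6·e^(−1.6164) = 2.8053 + 2.0865 + 1.0709 + 1.1917 = 7.1544.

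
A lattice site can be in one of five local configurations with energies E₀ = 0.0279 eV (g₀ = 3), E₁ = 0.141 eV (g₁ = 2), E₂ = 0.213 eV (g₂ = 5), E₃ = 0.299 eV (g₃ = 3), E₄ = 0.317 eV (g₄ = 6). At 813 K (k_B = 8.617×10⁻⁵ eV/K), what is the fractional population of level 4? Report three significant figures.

0.0247

k_BT = 8.617×10⁻⁵ × 813 K = 0.070056 eV.
Eᵢ/kT = 0.39825, 2.0127, 3.0404, 4.2680, 4.5250.
Z = Σ gᵢe^(−Eᵢ/kT) = 3·e^(−0.39825) + 2·e^(−2.0127) + 5·e^(−3.0404) + 3·e^(−4.2680) + 6·e^(−4.5250) = 2.0145 + 0.26725 + 0.23908 + 0.042029 + 0.065008 = 2.6279.
P₄ = g₄ e^(−E₄/kT) / Z = 0.065008/2.6279 = 0.0247.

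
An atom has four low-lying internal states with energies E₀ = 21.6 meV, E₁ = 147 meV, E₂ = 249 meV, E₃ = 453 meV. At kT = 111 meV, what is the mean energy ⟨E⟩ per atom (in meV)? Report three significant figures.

Eᵢ/kT = 0.19459, 1.3243, 2.2432, 4.0811.
Z = Σ e^(−Eᵢ/kT) = e^(−0.19459) + e^(−1.3243) + e^(−2.2432) + e^(−4.0811) = 0.82317 + 0.26599 + 0.10612 + 0.016889 = 1.2122.
⟨E⟩ = Σ Eᵢ e^(−Eᵢ/kT) / Z = (21.6·0.82317 + 147·0.26599 + 249·0.10612 + 453·0.016889) / 1.2122 = 75.0 meV.

75.0 meV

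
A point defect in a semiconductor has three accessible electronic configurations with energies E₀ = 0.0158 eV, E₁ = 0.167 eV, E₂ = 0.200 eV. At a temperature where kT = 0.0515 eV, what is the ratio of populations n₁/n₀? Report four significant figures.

n₁/n₀ = exp[−(E₁−E₀)/kT] = exp(−(0.1512 eV)/(0.0515 eV)) = exp(-2.93592) = 0.05308.

0.05308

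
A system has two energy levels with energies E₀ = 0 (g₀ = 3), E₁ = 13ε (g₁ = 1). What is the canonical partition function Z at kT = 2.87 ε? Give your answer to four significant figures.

Eᵢ/kT = 0, 4.52962.
Z = Σ gᵢe^(−Eᵢ/kT) = 3·e^(−0) + 1·e^(−4.52962) = 3.00000 + 0.0107848 = 3.01078.

Z = 3.011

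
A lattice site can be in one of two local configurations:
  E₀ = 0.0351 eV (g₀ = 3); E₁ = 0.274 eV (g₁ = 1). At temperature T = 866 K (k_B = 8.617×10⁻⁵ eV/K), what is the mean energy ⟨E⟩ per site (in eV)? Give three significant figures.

k_BT = 8.617×10⁻⁵ × 866 K = 0.074623 eV.
Eᵢ/kT = 0.47036, 3.6718.
Z = Σ gᵢe^(−Eᵢ/kT) = 3·e^(−0.47036) + 1·e^(−3.6718) = 1.8743 + 0.025431 = 1.8997.
⟨E⟩ = Σ Eᵢ gᵢe^(−Eᵢ/kT) / Z = (0.0351·1.8743 + 0.274·0.025431) / 1.8997 = 0.0383 eV.

0.0383 eV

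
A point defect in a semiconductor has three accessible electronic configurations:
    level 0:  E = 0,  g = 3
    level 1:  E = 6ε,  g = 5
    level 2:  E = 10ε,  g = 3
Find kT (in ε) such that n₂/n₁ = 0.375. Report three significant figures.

8.51 ε

n₂/n₁ = (g₂/g₁) exp[−(E₂−E₁)/kT] = 0.375.
⇒ (E₂−E₁)/kT = ln((3/5)/0.375) = ln(1.6000) = 0.47000.
kT = 4ε / 0.47000 = 8.51 ε.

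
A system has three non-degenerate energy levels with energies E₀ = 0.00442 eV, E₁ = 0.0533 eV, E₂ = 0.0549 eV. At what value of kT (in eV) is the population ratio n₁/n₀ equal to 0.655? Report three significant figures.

0.116 eV

n₁/n₀ = exp[−(E₁−E₀)/kT] = 0.655.
⇒ (E₁−E₀)/kT = ln(1/0.655) = ln(1.5267) = 0.42311.
kT = 0.04888 eV / 0.42311 = 0.116 eV.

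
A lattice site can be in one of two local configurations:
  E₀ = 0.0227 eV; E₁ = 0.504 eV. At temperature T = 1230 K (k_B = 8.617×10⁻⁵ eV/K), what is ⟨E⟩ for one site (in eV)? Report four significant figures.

0.02778 eV

k_BT = 8.617×10⁻⁵ × 1230 K = 0.105989 eV.
Eᵢ/kT = 0.214173, 4.75521.
Z = Σ e^(−Eᵢ/kT) = e^(−0.214173) + e^(−4.75521) = 0.807209 + 0.00860674 = 0.815816.
⟨E⟩ = Σ Eᵢ e^(−Eᵢ/kT) / Z = (0.0227·0.807209 + 0.504·0.00860674) / 0.815816 = 0.02778 eV.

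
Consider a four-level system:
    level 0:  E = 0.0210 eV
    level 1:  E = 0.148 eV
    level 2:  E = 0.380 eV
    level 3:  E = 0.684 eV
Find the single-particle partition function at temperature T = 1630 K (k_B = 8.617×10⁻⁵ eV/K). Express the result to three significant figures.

k_BT = 8.617×10⁻⁵ × 1630 K = 0.14046 eV.
Eᵢ/kT = 0.14951, 1.0537, 2.7054, 4.8697.
Z = Σ e^(−Eᵢ/kT) = e^(−0.14951) + e^(−1.0537) + e^(−2.7054) + e^(−4.8697) = 0.86113 + 0.34865 + 0.066844 + 0.0076757 = 1.2843.

Z = 1.28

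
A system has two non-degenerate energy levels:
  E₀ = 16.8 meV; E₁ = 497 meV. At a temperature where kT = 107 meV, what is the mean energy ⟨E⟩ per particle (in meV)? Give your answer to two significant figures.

Eᵢ/kT = 0.1570, 4.645.
Z = Σ e^(−Eᵢ/kT) = e^(−0.1570) + e^(−4.645) = 0.8547 + 0.009610 = 0.8643.
⟨E⟩ = Σ Eᵢ e^(−Eᵢ/kT) / Z = (16.8·0.8547 + 497·0.009610) / 0.8643 = 22 meV.

22 meV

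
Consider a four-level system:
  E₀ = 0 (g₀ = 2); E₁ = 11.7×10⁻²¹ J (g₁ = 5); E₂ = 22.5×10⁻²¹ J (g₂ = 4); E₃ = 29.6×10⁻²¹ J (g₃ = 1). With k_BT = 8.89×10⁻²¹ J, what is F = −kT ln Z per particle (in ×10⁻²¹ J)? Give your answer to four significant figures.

Eᵢ/kT = 0, 1.31609, 2.53093, 3.32958.
Z = Σ gᵢe^(−Eᵢ/kT) = 2·e^(−0) + 5·e^(−1.31609) + 4·e^(−2.53093) + 1·e^(−3.32958) = 2.00000 + 1.34091 + 0.318340 + 0.0358081 = 3.69506.
F = −kT ln Z = −8.89 × ln(3.69506) = −8.89 × 1.30700 = -11.62 ×10⁻²¹ J.

-11.62 ×10⁻²¹ J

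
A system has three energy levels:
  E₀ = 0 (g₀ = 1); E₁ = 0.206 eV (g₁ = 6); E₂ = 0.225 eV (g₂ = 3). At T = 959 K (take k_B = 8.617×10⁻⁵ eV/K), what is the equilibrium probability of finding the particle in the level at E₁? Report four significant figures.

0.2930

k_BT = 8.617×10⁻⁵ × 959 K = 0.0826370 eV.
Eᵢ/kT = 0, 2.49283, 2.72275.
Z = Σ gᵢe^(−Eᵢ/kT) = 1·e^(−0) + 6·e^(−2.49283) + 3·e^(−2.72275) = 1.00000 + 0.496054 + 0.197082 = 1.69314.
P₁ = g₁ e^(−E₁/kT) / Z = 0.496054/1.69314 = 0.2930.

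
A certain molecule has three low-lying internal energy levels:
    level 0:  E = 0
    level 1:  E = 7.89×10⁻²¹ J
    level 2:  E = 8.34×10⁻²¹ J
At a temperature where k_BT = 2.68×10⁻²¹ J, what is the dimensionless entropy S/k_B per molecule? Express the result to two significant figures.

0.36

Eᵢ/kT = 0, 2.944, 3.112.
Z = Σ e^(−Eᵢ/kT) = e^(−0) + e^(−2.944) + e^(−3.112) = 1.000 + 0.05265 + 0.04451 = 1.097.
⟨E⟩ = Σ EᵢPᵢ = 0.7171 ×10⁻²¹ J.
S/k_B = ln Z + ⟨E⟩/kT = ln(1.097) + 0.7171/2.68 = 0.09258 + 0.2676 = 0.36.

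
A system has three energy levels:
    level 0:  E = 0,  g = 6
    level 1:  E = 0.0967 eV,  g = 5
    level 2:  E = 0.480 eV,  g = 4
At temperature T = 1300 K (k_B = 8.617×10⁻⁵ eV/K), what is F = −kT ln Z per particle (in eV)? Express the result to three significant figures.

-0.235 eV

k_BT = 8.617×10⁻⁵ × 1300 K = 0.11202 eV.
Eᵢ/kT = 0, 0.86324, 4.2849.
Z = Σ gᵢe^(−Eᵢ/kT) = 6·e^(−0) + 5·e^(−0.86324) + 4·e^(−4.2849) = 6.0000 + 2.1090 + 0.055100 = 8.1641.
F = −kT ln Z = −0.11202 × ln(8.1641) = −0.11202 × 2.0997 = -0.235 eV.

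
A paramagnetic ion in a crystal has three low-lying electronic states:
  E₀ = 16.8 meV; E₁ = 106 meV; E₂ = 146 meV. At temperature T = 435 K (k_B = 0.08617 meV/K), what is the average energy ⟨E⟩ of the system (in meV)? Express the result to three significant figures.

k_BT = 0.08617 × 435 K = 37.484 meV.
Eᵢ/kT = 0.44819, 2.8279, 3.8950.
Z = Σ e^(−Eᵢ/kT) = e^(−0.44819) + e^(−2.8279) + e^(−3.8950) = 0.63878 + 0.059137 + 0.020343 = 0.71826.
⟨E⟩ = Σ Eᵢ e^(−Eᵢ/kT) / Z = (16.8·0.63878 + 106·0.059137 + 146·0.020343) / 0.71826 = 27.8 meV.

27.8 meV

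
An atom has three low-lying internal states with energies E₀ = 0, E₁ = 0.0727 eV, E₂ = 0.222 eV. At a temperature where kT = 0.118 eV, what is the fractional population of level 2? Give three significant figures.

Eᵢ/kT = 0, 0.61610, 1.8814.
Z = Σ e^(−Eᵢ/kT) = e^(−0) + e^(−0.61610) + e^(−1.8814) = 1.0000 + 0.54005 + 0.15238 = 1.6924.
P₂ = e^(−E₂/kT) / Z = 0.15238/1.6924 = 0.0900.

0.0900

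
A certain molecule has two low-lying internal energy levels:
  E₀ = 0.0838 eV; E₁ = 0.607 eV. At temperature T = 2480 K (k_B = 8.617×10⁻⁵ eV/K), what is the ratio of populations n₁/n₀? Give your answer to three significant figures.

k_BT = 8.617×10⁻⁵ × 2480 K = 0.21370 eV.
n₁/n₀ = exp[−(E₁−E₀)/kT] = exp(−(0.5232 eV)/(0.21370 eV)) = exp(-2.4483) = 0.0864.

0.0864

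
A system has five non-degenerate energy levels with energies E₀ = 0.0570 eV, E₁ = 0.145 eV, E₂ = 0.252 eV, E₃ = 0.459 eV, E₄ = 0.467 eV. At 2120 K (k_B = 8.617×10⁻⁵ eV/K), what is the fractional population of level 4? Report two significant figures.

k_BT = 8.617×10⁻⁵ × 2120 K = 0.1827 eV.
Eᵢ/kT = 0.3120, 0.7937, 1.379, 2.512, 2.556.
Z = Σ e^(−Eᵢ/kT) = e^(−0.3120) + e^(−0.7937) + e^(−1.379) + e^(−2.512) + e^(−2.556) = 0.7320 + 0.4522 + 0.2518 + 0.08111 + 0.07761 = 1.595.
P₄ = e^(−E₄/kT) / Z = 0.07761/1.595 = 0.049.

0.049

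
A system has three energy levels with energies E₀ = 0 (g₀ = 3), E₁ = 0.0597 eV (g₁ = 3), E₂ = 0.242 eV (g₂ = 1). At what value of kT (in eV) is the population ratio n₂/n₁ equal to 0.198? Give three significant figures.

n₂/n₁ = (g₂/g₁) exp[−(E₂−E₁)/kT] = 0.198.
⇒ (E₂−E₁)/kT = ln((1/3)/0.198) = ln(1.6835) = 0.52087.
kT = 0.1823 eV / 0.52087 = 0.350 eV.

0.350 eV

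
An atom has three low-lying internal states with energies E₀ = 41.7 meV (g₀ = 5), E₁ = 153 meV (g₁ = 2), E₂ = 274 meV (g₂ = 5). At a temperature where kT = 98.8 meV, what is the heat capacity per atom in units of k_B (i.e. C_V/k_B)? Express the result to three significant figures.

Eᵢ/kT = 0.42206, 1.5486, 2.7733.
Z = Σ gᵢe^(−Eᵢ/kT) = 5·e^(−0.42206) + 2·e^(−1.5486) + 5·e^(−2.7733) = 3.2785 + 0.42509 + 0.31228 = 4.0159.
⟨E⟩ = 71.545 meV, ⟨E²⟩ = 9735.5 meV².
C_V/k_B = (⟨E²⟩ − ⟨E⟩²)/(kT)² = (9735.5 − 5118.7)/9761.4 = 0.473.

0.473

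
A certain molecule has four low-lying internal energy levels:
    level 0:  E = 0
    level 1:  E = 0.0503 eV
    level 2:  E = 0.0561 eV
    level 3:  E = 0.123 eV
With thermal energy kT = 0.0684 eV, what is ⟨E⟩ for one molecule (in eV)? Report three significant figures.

Eᵢ/kT = 0, 0.73538, 0.82018, 1.7982.
Z = Σ e^(−Eᵢ/kT) = e^(−0) + e^(−0.73538) + e^(−0.82018) + e^(−1.7982) = 1.0000 + 0.47932 + 0.44035 + 0.16560 = 2.0853.
⟨E⟩ = Σ Eᵢ e^(−Eᵢ/kT) / Z = (0·1.0000 + 0.0503·0.47932 + 0.0561·0.44035 + 0.123·0.16560) / 2.0853 = 0.0332 eV.

0.0332 eV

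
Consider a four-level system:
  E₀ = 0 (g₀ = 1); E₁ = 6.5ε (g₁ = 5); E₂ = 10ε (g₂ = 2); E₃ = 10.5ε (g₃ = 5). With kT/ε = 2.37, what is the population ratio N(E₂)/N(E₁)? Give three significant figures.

0.0913

n₂/n₁ = (g₂/g₁) exp[−(E₂−E₁)/kT] = (2/5) × exp(−(3.5ε)/(2.37ε)) = (2/5) × exp(-1.4768) = 0.0913.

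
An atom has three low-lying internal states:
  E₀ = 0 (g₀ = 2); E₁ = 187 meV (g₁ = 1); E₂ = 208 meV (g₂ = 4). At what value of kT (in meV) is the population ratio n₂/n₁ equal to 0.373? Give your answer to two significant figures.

8.9 meV

n₂/n₁ = (g₂/g₁) exp[−(E₂−E₁)/kT] = 0.373.
⇒ (E₂−E₁)/kT = ln((4/1)/0.373) = ln(10.72) = 2.372.
kT = 21 meV / 2.372 = 8.9 meV.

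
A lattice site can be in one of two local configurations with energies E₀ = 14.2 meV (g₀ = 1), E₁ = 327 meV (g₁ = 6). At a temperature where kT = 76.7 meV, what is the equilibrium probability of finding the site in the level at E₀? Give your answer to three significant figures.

Eᵢ/kT = 0.18514, 4.2634.
Z = Σ gᵢe^(−Eᵢ/kT) = 1·e^(−0.18514) + 6·e^(−4.2634) = 0.83099 + 0.084446 = 0.91544.
P₀ = g₀ e^(−E₀/kT) / Z = 0.83099/0.91544 = 0.908.

0.908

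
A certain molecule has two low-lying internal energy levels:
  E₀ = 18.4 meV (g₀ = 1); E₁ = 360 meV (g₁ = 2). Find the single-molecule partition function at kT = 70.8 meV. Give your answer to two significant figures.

Z = 0.78

Eᵢ/kT = 0.2599, 5.085.
Z = Σ gᵢe^(−Eᵢ/kT) = 1·e^(−0.2599) + 2·e^(−5.085) = 0.7711 + 0.01238 = 0.7835.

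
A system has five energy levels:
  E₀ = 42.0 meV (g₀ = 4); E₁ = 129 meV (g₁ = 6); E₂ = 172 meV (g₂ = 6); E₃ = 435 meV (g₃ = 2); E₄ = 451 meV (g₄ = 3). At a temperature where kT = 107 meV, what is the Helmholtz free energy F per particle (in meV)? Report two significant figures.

Eᵢ/kT = 0.3925, 1.206, 1.607, 4.065, 4.215.
Z = Σ gᵢe^(−Eᵢ/kT) = 4·e^(−0.3925) + 6·e^(−1.206) + 6·e^(−1.607) + 2·e^(−4.065) + 3·e^(−4.215) = 2.701 + 1.796 + 1.203 + 0.03433 + 0.04432 = 5.779.
F = −kT ln Z = −107 × ln(5.779) = −107 × 1.754 = -190 meV.

-190 meV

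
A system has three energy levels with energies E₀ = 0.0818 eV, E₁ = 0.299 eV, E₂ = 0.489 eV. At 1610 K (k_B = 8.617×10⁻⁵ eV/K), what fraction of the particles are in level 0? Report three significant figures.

0.792

k_BT = 8.617×10⁻⁵ × 1610 K = 0.13873 eV.
Eᵢ/kT = 0.58963, 2.1553, 3.5248.
Z = Σ e^(−Eᵢ/kT) = e^(−0.58963) + e^(−2.1553) + e^(−3.5248) = 0.55453 + 0.11587 + 0.029458 = 0.69986.
P₀ = e^(−E₀/kT) / Z = 0.55453/0.69986 = 0.792.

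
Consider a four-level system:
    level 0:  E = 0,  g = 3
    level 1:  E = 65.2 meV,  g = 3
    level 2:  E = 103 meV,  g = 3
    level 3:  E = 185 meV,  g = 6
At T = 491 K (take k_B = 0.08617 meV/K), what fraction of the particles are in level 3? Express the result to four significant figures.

0.01902

k_BT = 0.08617 × 491 K = 42.3095 meV.
Eᵢ/kT = 0, 1.54103, 2.43444, 4.37254.
Z = Σ gᵢe^(−Eᵢ/kT) = 3·e^(−0) + 3·e^(−1.54103) + 3·e^(−2.43444) + 6·e^(−4.37254) = 3.00000 + 0.642481 + 0.262940 + 0.0757149 = 3.98114.
P₃ = g₃ e^(−E₃/kT) / Z = 0.0757149/3.98114 = 0.01902.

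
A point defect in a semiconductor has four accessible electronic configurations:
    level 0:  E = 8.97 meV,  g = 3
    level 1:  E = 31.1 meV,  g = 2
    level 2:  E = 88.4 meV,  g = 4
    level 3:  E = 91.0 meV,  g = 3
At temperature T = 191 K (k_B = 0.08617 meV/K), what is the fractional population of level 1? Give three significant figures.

0.146

k_BT = 0.08617 × 191 K = 16.458 meV.
Eᵢ/kT = 0.54502, 1.8897, 5.3712, 5.5292.
Z = Σ gᵢe^(−Eᵢ/kT) = 3·e^(−0.54502) + 2·e^(−1.8897) + 4·e^(−5.3712) + 3·e^(−5.5292) = 1.7395 + 0.30223 + 0.018594 + 0.011907 = 2.0722.
P₁ = g₁ e^(−E₁/kT) / Z = 0.30223/2.0722 = 0.146.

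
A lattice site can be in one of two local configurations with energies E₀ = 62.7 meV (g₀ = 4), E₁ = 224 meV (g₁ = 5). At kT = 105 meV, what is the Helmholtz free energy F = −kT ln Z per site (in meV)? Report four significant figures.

-107.9 meV

Eᵢ/kT = 0.597143, 2.13333.
Z = Σ gᵢe^(−Eᵢ/kT) = 4·e^(−0.597143) + 5·e^(−2.13333) = 2.20153 + 0.592211 = 2.79374.
F = −kT ln Z = −105 × ln(2.79374) = −105 × 1.02738 = -107.9 meV.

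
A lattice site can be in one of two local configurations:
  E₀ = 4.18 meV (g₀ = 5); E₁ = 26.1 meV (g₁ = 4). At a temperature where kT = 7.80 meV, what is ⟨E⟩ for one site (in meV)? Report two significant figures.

5.2 meV

Eᵢ/kT = 0.5359, 3.346.
Z = Σ gᵢe^(−Eᵢ/kT) = 5·e^(−0.5359) + 4·e^(−3.346) = 2.926 + 0.1409 = 3.067.
⟨E⟩ = Σ Eᵢ gᵢe^(−Eᵢ/kT) / Z = (4.18·2.926 + 26.1·0.1409) / 3.067 = 5.2 meV.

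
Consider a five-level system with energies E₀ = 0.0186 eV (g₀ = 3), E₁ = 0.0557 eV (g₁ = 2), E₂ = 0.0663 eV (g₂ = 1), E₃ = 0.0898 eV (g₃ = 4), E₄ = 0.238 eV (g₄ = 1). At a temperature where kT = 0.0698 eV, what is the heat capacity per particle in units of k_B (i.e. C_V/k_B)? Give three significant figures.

0.230

Eᵢ/kT = 0.26648, 0.79799, 0.94986, 1.2865, 3.4097.
Z = Σ gᵢe^(−Eᵢ/kT) = 3·e^(−0.26648) + 2·e^(−0.79799) + 1·e^(−0.94986) + 4·e^(−1.2865) + 1·e^(−3.4097) = 2.2982 + 0.90047 + 0.38680 + 1.1049 + 0.033051 = 4.7234.
⟨E⟩ = 0.047769 eV, ⟨E²⟩ = 0.0034025 eV².
C_V/k_B = (⟨E²⟩ − ⟨E⟩²)/(kT)² = (0.0034025 − 0.0022819)/0.0048720 = 0.230.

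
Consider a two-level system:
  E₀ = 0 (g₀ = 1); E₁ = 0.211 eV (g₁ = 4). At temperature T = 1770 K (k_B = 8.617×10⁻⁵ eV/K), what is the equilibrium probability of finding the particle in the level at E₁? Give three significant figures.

k_BT = 8.617×10⁻⁵ × 1770 K = 0.15252 eV.
Eᵢ/kT = 0, 1.3834.
Z = Σ gᵢe^(−Eᵢ/kT) = 1·e^(−0) + 4·e^(−1.3834) = 1.0000 + 1.0029 = 2.0029.
P₁ = g₁ e^(−E₁/kT) / Z = 1.0029/2.0029 = 0.501.

0.501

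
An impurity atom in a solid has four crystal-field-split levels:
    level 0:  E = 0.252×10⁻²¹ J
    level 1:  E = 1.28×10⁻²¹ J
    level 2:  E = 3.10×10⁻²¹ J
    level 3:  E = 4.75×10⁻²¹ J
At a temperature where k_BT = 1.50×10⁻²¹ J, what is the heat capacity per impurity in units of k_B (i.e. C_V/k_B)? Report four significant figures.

0.5098

Eᵢ/kT = 0.168000, 0.853333, 2.06667, 3.16667.
Z = Σ e^(−Eᵢ/kT) = e^(−0.168000) + e^(−0.853333) + e^(−2.06667) + e^(−3.16667) = 0.845354 + 0.425993 + 0.126607 + 0.0421437 = 1.44010.
⟨E⟩ = 0.938105, ⟨E²⟩ = 2.02708.
C_V/k_B = (⟨E²⟩ − ⟨E⟩²)/(kT)² = (2.02708 − 0.880041)/2.25000 = 0.5098.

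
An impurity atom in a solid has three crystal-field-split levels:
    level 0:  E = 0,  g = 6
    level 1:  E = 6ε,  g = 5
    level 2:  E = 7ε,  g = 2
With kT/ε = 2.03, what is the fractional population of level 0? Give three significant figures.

Eᵢ/kT = 0, 2.9557, 3.4483.
Z = Σ gᵢe^(−Eᵢ/kT) = 6·e^(−0) + 5·e^(−2.9557) + 2·e^(−3.4483) = 6.0000 + 0.26021 + 0.063599 = 6.3238.
P₀ = g₀ e^(−E₀/kT) / Z = 6.0000/6.3238 = 0.949.

0.949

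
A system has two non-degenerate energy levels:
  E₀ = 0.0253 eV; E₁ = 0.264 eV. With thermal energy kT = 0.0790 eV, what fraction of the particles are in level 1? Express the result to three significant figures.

0.0465

Eᵢ/kT = 0.32025, 3.3418.
Z = Σ e^(−Eᵢ/kT) = e^(−0.32025) + e^(−3.3418) = 0.72597 + 0.035373 = 0.76134.
P₁ = e^(−E₁/kT) / Z = 0.035373/0.76134 = 0.0465.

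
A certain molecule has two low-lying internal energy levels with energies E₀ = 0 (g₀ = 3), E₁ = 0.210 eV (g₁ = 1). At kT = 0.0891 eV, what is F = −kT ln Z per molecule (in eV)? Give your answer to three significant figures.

Eᵢ/kT = 0, 2.3569.
Z = Σ gᵢe^(−Eᵢ/kT) = 3·e^(−0) + 1·e^(−2.3569) = 3.0000 + 0.094713 = 3.0947.
F = −kT ln Z = −0.0891 × ln(3.0947) = −0.0891 × 1.1297 = -0.101 eV.

-0.101 eV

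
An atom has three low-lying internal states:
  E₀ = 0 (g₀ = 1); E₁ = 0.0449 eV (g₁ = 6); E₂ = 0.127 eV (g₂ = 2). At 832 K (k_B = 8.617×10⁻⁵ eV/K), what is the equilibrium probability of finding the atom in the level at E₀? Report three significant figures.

0.220

k_BT = 8.617×10⁻⁵ × 832 K = 0.071693 eV.
Eᵢ/kT = 0, 0.62628, 1.7714.
Z = Σ gᵢe^(−Eᵢ/kT) = 1·e^(−0) + 6·e^(−0.62628) + 2·e^(−1.7714) = 1.0000 + 3.2075 + 0.34019 = 4.5477.
P₀ = g₀ e^(−E₀/kT) / Z = 1.0000/4.5477 = 0.220.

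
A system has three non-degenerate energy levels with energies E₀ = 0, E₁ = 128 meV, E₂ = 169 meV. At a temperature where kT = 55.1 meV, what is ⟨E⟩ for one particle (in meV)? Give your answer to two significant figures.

18 meV

Eᵢ/kT = 0, 2.323, 3.067.
Z = Σ e^(−Eᵢ/kT) = e^(−0) + e^(−2.323) + e^(−3.067) = 1.000 + 0.09798 + 0.04656 = 1.145.
⟨E⟩ = Σ Eᵢ e^(−Eᵢ/kT) / Z = (0·1.000 + 128·0.09798 + 169·0.04656) / 1.145 = 18 meV.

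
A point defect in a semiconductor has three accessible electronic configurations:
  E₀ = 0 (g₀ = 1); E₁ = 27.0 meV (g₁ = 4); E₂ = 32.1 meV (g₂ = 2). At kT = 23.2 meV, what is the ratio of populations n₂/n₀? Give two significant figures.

n₂/n₀ = (g₂/g₀) exp[−(E₂−E₀)/kT] = (2/1) × exp(−(32.1 meV)/(23.2 meV)) = (2/1) × exp(-1.384) = 0.50.

0.50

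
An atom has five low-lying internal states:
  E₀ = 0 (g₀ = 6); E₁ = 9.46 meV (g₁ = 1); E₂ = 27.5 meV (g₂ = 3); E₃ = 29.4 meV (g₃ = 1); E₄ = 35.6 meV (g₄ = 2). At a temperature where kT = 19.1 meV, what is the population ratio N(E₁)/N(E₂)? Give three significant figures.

n₁/n₂ = (g₁/g₂) exp[−(E₁−E₂)/kT] = (1/3) × exp(−(-18.04 meV)/(19.1 meV)) = (1/3) × exp(0.94450) = 0.857.

0.857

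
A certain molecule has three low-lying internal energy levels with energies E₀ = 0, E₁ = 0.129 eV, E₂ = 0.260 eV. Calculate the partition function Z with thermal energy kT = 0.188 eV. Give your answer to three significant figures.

Z = 1.75

Eᵢ/kT = 0, 0.68617, 1.3830.
Z = Σ e^(−Eᵢ/kT) = e^(−0) + e^(−0.68617) + e^(−1.3830) = 1.0000 + 0.50350 + 0.25082 = 1.7543.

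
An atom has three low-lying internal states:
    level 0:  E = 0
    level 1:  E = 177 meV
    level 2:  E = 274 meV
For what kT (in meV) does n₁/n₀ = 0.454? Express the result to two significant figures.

220 meV

n₁/n₀ = exp[−(E₁−E₀)/kT] = 0.454.
⇒ (E₁−E₀)/kT = ln(1/0.454) = ln(2.203) = 0.7898.
kT = 177 meV / 0.7898 = 220 meV.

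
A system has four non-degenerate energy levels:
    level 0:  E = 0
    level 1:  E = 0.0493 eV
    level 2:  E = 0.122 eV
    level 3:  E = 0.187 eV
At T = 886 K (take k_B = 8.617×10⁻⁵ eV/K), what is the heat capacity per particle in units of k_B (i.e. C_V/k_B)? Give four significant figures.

k_BT = 8.617×10⁻⁵ × 886 K = 0.0763466 eV.
Eᵢ/kT = 0, 0.645739, 1.59798, 2.44936.
Z = Σ e^(−Eᵢ/kT) = e^(−0) + e^(−0.645739) + e^(−1.59798) + e^(−2.44936) = 1.00000 + 0.524275 + 0.202305 + 0.0863488 = 1.81293.
⟨E⟩ = 0.0367776 eV, ⟨E²⟩ = 0.00402932 eV².
C_V/k_B = (⟨E²⟩ − ⟨E⟩²)/(kT)² = (0.00402932 − 0.00135259)/0.00582880 = 0.4592.

0.4592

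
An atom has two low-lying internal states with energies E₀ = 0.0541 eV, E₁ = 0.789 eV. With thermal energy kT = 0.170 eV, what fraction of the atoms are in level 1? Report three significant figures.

0.0131

Eᵢ/kT = 0.31824, 4.6412.
Z = Σ e^(−Eᵢ/kT) = e^(−0.31824) + e^(−4.6412) = 0.72743 + 0.0096461 = 0.73708.
P₁ = e^(−E₁/kT) / Z = 0.0096461/0.73708 = 0.0131.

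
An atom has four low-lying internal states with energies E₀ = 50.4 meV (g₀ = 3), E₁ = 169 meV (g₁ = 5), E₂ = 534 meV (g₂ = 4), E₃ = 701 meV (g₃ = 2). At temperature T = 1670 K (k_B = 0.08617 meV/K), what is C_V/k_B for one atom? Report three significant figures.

0.458

k_BT = 0.08617 × 1670 K = 143.90 meV.
Eᵢ/kT = 0.35024, 1.1744, 3.7109, 4.8714.
Z = Σ gᵢe^(−Eᵢ/kT) = 3·e^(−0.35024) + 5·e^(−1.1744) + 4·e^(−3.7109) + 2·e^(−4.8714) = 2.1136 + 1.5450 + 0.097822 + 0.015325 = 3.7717.
⟨E⟩ = 114.17 meV, ⟨E²⟩ = 22515 meV².
C_V/k_B = (⟨E²⟩ − ⟨E⟩²)/(kT)² = (22515 − 13035)/20707 = 0.458.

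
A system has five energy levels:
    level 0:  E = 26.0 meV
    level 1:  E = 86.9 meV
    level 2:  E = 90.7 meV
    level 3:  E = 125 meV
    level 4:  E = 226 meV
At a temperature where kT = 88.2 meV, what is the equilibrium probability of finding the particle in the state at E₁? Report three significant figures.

Eᵢ/kT = 0.29478, 0.98526, 1.0283, 1.4172, 2.5624.
Z = Σ e^(−Eᵢ/kT) = e^(−0.29478) + e^(−0.98526) + e^(−1.0283) + e^(−1.4172) + e^(−2.5624) = 0.74470 + 0.37334 + 0.35761 + 0.24239 + 0.077119 = 1.7952.
P₁ = e^(−E₁/kT) / Z = 0.37334/1.7952 = 0.208.

0.208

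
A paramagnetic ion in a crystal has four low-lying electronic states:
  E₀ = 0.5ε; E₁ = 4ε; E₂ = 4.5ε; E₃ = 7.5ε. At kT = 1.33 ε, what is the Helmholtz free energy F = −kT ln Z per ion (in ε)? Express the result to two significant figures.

0.34 ε

Eᵢ/kT = 0.3759, 3.008, 3.383, 5.639.
Z = Σ e^(−Eᵢ/kT) = e^(−0.3759) + e^(−3.008) + e^(−3.383) + e^(−5.639) = 0.6867 + 0.04939 + 0.03395 + 0.003556 = 0.7736.
F = −kT ln Z = −1.33 × ln(0.7736) = −1.33 × -0.2567 = 0.34 ε.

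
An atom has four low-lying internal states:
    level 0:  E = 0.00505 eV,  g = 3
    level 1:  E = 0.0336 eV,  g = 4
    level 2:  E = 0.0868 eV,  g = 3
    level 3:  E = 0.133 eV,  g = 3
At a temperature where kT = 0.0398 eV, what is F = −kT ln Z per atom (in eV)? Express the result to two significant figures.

-0.062 eV

Eᵢ/kT = 0.1269, 0.8442, 2.181, 3.342.
Z = Σ gᵢe^(−Eᵢ/kT) = 3·e^(−0.1269) + 4·e^(−0.8442) + 3·e^(−2.181) + 3·e^(−3.342) = 2.642 + 1.720 + 0.3388 + 0.1061 = 4.807.
F = −kT ln Z = −0.0398 × ln(4.807) = −0.0398 × 1.570 = -0.062 eV.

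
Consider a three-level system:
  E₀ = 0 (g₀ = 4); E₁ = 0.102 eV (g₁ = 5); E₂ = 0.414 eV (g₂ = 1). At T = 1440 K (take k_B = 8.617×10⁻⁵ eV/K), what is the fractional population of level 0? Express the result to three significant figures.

k_BT = 8.617×10⁻⁵ × 1440 K = 0.12408 eV.
Eᵢ/kT = 0, 0.82205, 3.3366.
Z = Σ gᵢe^(−Eᵢ/kT) = 4·e^(−0) + 5·e^(−0.82205) + 1·e^(−3.3366) = 4.0000 + 2.1976 + 0.035558 = 6.2332.
P₀ = g₀ e^(−E₀/kT) / Z = 4.0000/6.2332 = 0.642.

0.642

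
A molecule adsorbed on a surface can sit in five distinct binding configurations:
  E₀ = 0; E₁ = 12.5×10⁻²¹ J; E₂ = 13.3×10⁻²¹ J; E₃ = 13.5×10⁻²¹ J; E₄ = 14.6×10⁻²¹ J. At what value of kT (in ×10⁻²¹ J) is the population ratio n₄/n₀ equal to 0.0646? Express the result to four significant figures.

5.329 ×10⁻²¹ J

n₄/n₀ = exp[−(E₄−E₀)/kT] = 0.0646.
⇒ (E₄−E₀)/kT = ln(1/0.0646) = ln(15.4799) = 2.73954.
kT = 14.6 ×10⁻²¹ J / 2.73954 = 5.329 ×10⁻²¹ J.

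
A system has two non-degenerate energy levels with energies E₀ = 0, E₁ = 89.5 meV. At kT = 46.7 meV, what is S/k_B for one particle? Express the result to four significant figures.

0.3831

Eᵢ/kT = 0, 1.91649.
Z = Σ e^(−Eᵢ/kT) = e^(−0) + e^(−1.91649) = 1.00000 + 0.147122 = 1.14712.
⟨E⟩ = Σ EᵢPᵢ = 11.4787 meV.
S/k_B = ln Z + ⟨E⟩/kT = ln(1.14712) + 11.4787/46.7 = 0.137254 + 0.245797 = 0.3831.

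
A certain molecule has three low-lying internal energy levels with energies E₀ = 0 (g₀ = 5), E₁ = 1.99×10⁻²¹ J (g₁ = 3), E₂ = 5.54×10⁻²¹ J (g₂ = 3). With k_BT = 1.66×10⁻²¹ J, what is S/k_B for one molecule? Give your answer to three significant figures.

Eᵢ/kT = 0, 1.1988, 3.3373.
Z = Σ gᵢe^(−Eᵢ/kT) = 5·e^(−0) + 3·e^(−1.1988) + 3·e^(−3.3373) = 5.0000 + 0.90467 + 0.10660 = 6.0113.
⟨E⟩ = Σ EᵢPᵢ = 0.39773 ×10⁻²¹ J.
S/k_B = ln Z + ⟨E⟩/kT = ln(6.0113) + 0.39773/1.66 = 1.7936 + 0.23960 = 2.03.

2.03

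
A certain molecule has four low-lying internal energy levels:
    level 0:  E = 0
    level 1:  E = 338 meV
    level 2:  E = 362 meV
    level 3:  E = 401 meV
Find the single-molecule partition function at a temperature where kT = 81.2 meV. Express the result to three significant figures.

Eᵢ/kT = 0, 4.1626, 4.4581, 4.9384.
Z = Σ e^(−Eᵢ/kT) = e^(−0) + e^(−4.1626) + e^(−4.4581) + e^(−4.9384) = 1.0000 + 0.015567 + 0.011584 + 0.0071661 = 1.0343.

Z = 1.03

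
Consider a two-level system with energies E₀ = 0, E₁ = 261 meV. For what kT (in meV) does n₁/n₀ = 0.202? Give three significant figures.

163 meV

n₁/n₀ = exp[−(E₁−E₀)/kT] = 0.202.
⇒ (E₁−E₀)/kT = ln(1/0.202) = ln(4.9505) = 1.5995.
kT = 261 meV / 1.5995 = 163 meV.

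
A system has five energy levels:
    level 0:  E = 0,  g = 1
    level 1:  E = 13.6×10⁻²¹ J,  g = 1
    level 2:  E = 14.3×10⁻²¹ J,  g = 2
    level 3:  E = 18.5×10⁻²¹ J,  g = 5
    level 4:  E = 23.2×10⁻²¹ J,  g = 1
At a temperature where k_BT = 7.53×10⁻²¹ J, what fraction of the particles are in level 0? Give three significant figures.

Eᵢ/kT = 0, 1.8061, 1.8991, 2.4568, 3.0810.
Z = Σ gᵢe^(−Eᵢ/kT) = 1·e^(−0) + 1·e^(−1.8061) + 2·e^(−1.8991) + 5·e^(−2.4568) + 1·e^(−3.0810) = 1.0000 + 0.16429 + 0.29941 + 0.42854 + 0.045913 = 1.9382.
P₀ = g₀ e^(−E₀/kT) / Z = 1.0000/1.9382 = 0.516.

0.516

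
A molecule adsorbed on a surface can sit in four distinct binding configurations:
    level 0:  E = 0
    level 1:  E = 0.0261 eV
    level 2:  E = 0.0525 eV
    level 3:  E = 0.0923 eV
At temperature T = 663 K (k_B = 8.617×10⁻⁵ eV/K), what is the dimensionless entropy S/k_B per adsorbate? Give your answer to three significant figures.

1.24

k_BT = 8.617×10⁻⁵ × 663 K = 0.057131 eV.
Eᵢ/kT = 0, 0.45684, 0.91894, 1.6156.
Z = Σ e^(−Eᵢ/kT) = e^(−0) + e^(−0.45684) + e^(−0.91894) + e^(−1.6156) = 1.0000 + 0.63328 + 0.39894 + 0.19877 = 2.2310.
⟨E⟩ = Σ EᵢPᵢ = 0.025020 eV.
S/k_B = ln Z + ⟨E⟩/kT = ln(2.2310) + 0.025020/0.057131 = 0.80245 + 0.43794 = 1.24.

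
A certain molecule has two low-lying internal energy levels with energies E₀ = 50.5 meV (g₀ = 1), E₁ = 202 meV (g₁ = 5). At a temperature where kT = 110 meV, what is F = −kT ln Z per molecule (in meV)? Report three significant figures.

Eᵢ/kT = 0.45909, 1.8364.
Z = Σ gᵢe^(−Eᵢ/kT) = 1·e^(−0.45909) + 5·e^(−1.8364) = 0.63186 + 0.79695 = 1.4288.
F = −kT ln Z = −110 × ln(1.4288) = −110 × 0.35683 = -39.3 meV.

-39.3 meV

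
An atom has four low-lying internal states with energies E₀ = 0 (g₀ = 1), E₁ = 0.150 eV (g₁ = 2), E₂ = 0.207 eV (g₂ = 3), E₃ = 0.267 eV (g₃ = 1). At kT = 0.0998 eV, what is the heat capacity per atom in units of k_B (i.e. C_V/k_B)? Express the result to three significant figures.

0.902

Eᵢ/kT = 0, 1.5030, 2.0741, 2.6754.
Z = Σ gᵢe^(−Eᵢ/kT) = 1·e^(−0) + 2·e^(−1.5030) + 3·e^(−2.0741) + 1·e^(−2.6754) = 1.0000 + 0.44492 + 0.37701 + 0.068879 = 1.8908.
⟨E⟩ = 0.086297 eV, ⟨E²⟩ = 0.016435 eV².
C_V/k_B = (⟨E²⟩ − ⟨E⟩²)/(kT)² = (0.016435 − 0.0074472)/0.0099600 = 0.902.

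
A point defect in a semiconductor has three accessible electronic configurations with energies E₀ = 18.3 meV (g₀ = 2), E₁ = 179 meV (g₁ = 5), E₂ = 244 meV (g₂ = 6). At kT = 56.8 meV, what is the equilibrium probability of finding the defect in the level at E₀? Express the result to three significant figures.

0.831

Eᵢ/kT = 0.32218, 3.1514, 4.2958.
Z = Σ gᵢe^(−Eᵢ/kT) = 2·e^(−0.32218) + 5·e^(−3.1514) + 6·e^(−4.2958) = 1.4491 + 0.21396 + 0.081754 = 1.7448.
P₀ = g₀ e^(−E₀/kT) / Z = 1.4491/1.7448 = 0.831.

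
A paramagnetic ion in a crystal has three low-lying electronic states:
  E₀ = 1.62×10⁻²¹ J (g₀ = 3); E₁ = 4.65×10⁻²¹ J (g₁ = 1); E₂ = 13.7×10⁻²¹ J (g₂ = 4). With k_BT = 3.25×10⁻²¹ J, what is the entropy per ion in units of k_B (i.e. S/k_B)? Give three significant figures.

Eᵢ/kT = 0.49846, 1.4308, 4.2154.
Z = Σ gᵢe^(−Eᵢ/kT) = 3·e^(−0.49846) + 1·e^(−1.4308) + 4·e^(−4.2154) = 1.8224 + 0.23912 + 0.059066 = 2.1206.
⟨E⟩ = Σ EᵢPᵢ = 2.2981 ×10⁻²¹ J.
S/k_B = ln Z + ⟨E⟩/kT = ln(2.1206) + 2.2981/3.25 = 0.75170 + 0.70711 = 1.46.

1.46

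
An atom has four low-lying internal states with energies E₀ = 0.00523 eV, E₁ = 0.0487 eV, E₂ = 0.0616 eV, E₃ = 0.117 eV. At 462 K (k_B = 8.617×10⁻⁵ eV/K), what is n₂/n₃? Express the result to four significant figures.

k_BT = 8.617×10⁻⁵ × 462 K = 0.0398105 eV.
n₂/n₃ = exp[−(E₂−E₃)/kT] = exp(−(-0.0554 eV)/(0.0398105 eV)) = exp(1.39159) = 4.021.

4.021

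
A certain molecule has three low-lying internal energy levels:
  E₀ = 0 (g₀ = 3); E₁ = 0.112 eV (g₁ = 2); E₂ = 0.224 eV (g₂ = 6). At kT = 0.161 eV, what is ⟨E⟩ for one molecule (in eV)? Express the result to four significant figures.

0.08125 eV

Eᵢ/kT = 0, 0.695652, 1.39130.
Z = Σ gᵢe^(−Eᵢ/kT) = 3·e^(−0) + 2·e^(−0.695652) + 6·e^(−1.39130) = 3.00000 + 0.997498 + 1.49251 = 5.49001.
⟨E⟩ = Σ Eᵢ gᵢe^(−Eᵢ/kT) / Z = (0·3.00000 + 0.112·0.997498 + 0.224·1.49251) / 5.49001 = 0.08125 eV.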